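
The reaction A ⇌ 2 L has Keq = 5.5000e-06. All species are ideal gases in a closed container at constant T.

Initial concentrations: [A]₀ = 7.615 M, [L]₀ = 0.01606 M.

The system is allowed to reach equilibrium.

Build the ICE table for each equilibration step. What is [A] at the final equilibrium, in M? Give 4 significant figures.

Q₀ = 3.3870e-05 vs Keq = 5.5000e-06 ⇒ Q>K, reverse
Step 1:
                  A         L
  init        7.615   0.01606
  Δ        0.004793 -0.009586
  eq           7.62  0.006474
  solve Keq expr → x = -0.004793; check Q = 5.5000e-06

[A]_eq = 7.62 M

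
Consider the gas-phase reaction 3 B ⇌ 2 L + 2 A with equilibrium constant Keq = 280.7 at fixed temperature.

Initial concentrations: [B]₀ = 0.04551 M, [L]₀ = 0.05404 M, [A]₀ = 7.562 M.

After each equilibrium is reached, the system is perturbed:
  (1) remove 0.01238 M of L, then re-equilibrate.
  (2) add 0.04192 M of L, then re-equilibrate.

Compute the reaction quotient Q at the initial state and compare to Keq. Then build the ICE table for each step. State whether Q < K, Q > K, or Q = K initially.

Q₀ = 1772; Q > K (proceeds reverse)

Q₀ = 1772 vs Keq = 280.7 ⇒ Q>K, reverse
Step 1:
                  B         L         A
  I         0.04551   0.05404     7.562
  C         0.02228  -0.01486  -0.01486
  E         0.06779   0.03918     7.547
  solve Keq expr → x = -0.007428; check Q = 280.7
Then remove 0.01238 M of L.
Step 2:
                  B         L         A
  I         0.06779    0.0268     7.547
  C         -0.0082  0.005467  0.005467
  E         0.05959   0.03227     7.553
  solve Keq expr → x = 0.002733; check Q = 280.7
Then add 0.04192 M of L.
Step 3:
                  B         L         A
  I         0.05959   0.07419     7.553
  C         0.02672  -0.01781  -0.01781
  E         0.08631   0.05638     7.535
  solve Keq expr → x = -0.008905; check Q = 280.7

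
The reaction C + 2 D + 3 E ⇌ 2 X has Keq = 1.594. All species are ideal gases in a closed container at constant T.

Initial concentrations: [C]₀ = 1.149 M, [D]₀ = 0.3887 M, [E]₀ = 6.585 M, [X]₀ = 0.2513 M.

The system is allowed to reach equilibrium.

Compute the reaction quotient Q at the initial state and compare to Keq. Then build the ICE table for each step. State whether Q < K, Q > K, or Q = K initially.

Q₀ = 0.001274; Q < K (proceeds forward)

Q₀ = 0.001274 vs Keq = 1.594 ⇒ Q<K, forward
Step 1:
                  C         D         E         X
  I           1.149    0.3887     6.585    0.2513
  C          -0.178   -0.3559   -0.5339    0.3559
  E           0.971   0.03279     6.051    0.6072
  solve Keq expr → x = 0.178; check Q = 1.594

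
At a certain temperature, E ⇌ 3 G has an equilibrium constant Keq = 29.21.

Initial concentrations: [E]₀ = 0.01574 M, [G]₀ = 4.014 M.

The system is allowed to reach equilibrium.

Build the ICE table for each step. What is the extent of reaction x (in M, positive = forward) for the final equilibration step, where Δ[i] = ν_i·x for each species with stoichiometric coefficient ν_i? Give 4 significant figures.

x = -0.5096 M

Q₀ = 4109 vs Keq = 29.21 ⇒ Q>K, reverse
Step 1:
                  E         G
  I         0.01574     4.014
  C          0.5096    -1.529
  E          0.5254     2.485
  solve Keq expr → x = -0.5096; check Q = 29.21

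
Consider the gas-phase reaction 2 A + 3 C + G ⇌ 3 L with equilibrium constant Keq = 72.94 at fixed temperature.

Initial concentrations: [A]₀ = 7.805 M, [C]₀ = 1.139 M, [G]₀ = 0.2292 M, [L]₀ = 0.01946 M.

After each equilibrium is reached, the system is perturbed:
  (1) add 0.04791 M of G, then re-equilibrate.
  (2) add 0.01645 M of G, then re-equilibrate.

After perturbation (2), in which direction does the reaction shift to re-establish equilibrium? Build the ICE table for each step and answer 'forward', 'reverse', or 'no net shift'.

Direction: forward

Q₀ = 3.5719e-07 vs Keq = 72.94 ⇒ Q<K, forward
Step 1:
                    A           C           G           L
  Initial       7.805       1.139      0.2292     0.01946
  Change      -0.4565     -0.6848     -0.2283      0.6848
  Equil         7.348      0.4542  9.4605e-04      0.7042
  solve Keq expr → x = 0.2283; check Q = 72.94
Then add 0.04791 M of G.
Step 2:
                    A           C           G           L
  Initial       7.348      0.4542     0.04886      0.7042
  Change     -0.08853     -0.1328    -0.04426      0.1328
  Equil          7.26      0.3214    0.004592       0.837
  solve Keq expr → x = 0.04426; check Q = 72.94
Then add 0.01645 M of G.
Step 3:
                    A           C           G           L
  Initial        7.26      0.3214     0.02104       0.837
  Change     -0.02634    -0.03951    -0.01317     0.03951
  Equil         7.234      0.2819    0.007873      0.8765
  solve Keq expr → x = 0.01317; check Q = 72.94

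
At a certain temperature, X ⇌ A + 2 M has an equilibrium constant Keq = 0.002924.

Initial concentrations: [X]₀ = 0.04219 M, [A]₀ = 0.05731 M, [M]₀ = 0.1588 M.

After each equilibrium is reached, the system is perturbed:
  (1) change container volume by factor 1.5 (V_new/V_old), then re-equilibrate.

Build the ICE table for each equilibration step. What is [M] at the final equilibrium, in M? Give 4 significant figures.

[M]_eq = 0.0749 M

Q₀ = 0.03425 vs Keq = 0.002924 ⇒ Q>K, reverse
Step 1:
                  X         A         M
  I         0.04219   0.05731    0.1588
  C          0.0325   -0.0325  -0.06499
  E         0.07469   0.02481   0.09381
  solve Keq expr → x = -0.0325; check Q = 0.002924
Then change container volume by factor 1.5 (V_new/V_old).
Step 2:
                  X         A         M
  I         0.04979   0.01654   0.06254
  C       -0.006182  0.006182   0.01236
  E         0.04361   0.02273    0.0749
  solve Keq expr → x = 0.006182; check Q = 0.002924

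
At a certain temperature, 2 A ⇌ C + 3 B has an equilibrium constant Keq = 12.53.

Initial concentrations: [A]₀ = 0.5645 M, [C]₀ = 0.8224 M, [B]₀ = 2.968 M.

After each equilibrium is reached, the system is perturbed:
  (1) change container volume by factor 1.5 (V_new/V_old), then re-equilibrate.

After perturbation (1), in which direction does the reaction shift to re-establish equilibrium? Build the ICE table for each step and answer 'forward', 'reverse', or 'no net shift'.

Direction: forward

Q₀ = 67.48 vs Keq = 12.53 ⇒ Q>K, reverse
Step 1:
                   A          C          B
  I           0.5645     0.8224      2.968
  C           0.3283    -0.1641    -0.4924
  E           0.8928     0.6583      2.476
  solve Keq expr → x = -0.1641; check Q = 12.53
Then change container volume by factor 1.5 (V_new/V_old).
Step 2:
                   A          C          B
  I           0.5952     0.4388       1.65
  C          -0.1098    0.05489     0.1647
  E           0.4854     0.4937      1.815
  solve Keq expr → x = 0.05489; check Q = 12.53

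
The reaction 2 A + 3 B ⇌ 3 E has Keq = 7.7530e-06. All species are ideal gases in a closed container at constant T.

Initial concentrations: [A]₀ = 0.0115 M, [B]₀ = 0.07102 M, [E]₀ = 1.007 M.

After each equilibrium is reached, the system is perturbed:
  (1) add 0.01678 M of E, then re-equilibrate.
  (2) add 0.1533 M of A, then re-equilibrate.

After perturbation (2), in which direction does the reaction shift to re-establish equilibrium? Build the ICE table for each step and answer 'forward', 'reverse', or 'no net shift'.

Direction: forward

Q₀ = 2.1555e+07 vs Keq = 7.7530e-06 ⇒ Q>K, reverse
Step 1:
                    A           B           E
  I            0.0115     0.07102       1.007
  C            0.6606      0.9909     -0.9909
  E            0.6721       1.062     0.01613
  solve Keq expr → x = -0.3303; check Q = 7.7530e-06
Then add 0.01678 M of E.
Step 2:
                    A           B           E
  I            0.6721       1.062     0.03291
  C            0.0109     0.01636    -0.01636
  E             0.683       1.078     0.01655
  solve Keq expr → x = -0.005452; check Q = 7.7530e-06
Then add 0.1533 M of A.
Step 3:
                    A           B           E
  I            0.8363       1.078     0.01655
  C         -0.001552   -0.002328    0.002328
  E            0.8347       1.076     0.01888
  solve Keq expr → x = 7.7595e-04; check Q = 7.7530e-06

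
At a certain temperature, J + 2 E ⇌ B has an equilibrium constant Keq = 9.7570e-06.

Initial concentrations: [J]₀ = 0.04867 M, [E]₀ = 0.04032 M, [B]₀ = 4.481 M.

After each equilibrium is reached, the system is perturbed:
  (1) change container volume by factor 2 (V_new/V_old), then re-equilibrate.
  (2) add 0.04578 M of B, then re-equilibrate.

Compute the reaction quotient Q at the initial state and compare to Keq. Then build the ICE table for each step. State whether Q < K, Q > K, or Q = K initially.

Q₀ = 5.6633e+04; Q > K (proceeds reverse)

Q₀ = 5.6633e+04 vs Keq = 9.7570e-06 ⇒ Q>K, reverse
Step 1:
                    J           E           B
  Initial     0.04867     0.04032       4.481
  Change        4.477       8.955      -4.477
  Equil         4.526       8.995    0.003573
  solve Keq expr → x = -4.477; check Q = 9.7570e-06
Then change container volume by factor 2 (V_new/V_old).
Step 2:
                    J           E           B
  Initial       2.263       4.498    0.001787
  Change     0.001339    0.002678   -0.001339
  Equil         2.264         4.5  4.4745e-04
  solve Keq expr → x = -0.001339; check Q = 9.7570e-06
Then add 0.04578 M of B.
Step 3:
                    J           E           B
  Initial       2.264         4.5     0.04623
  Change      0.04575      0.0915    -0.04575
  Equil          2.31       4.592  4.7524e-04
  solve Keq expr → x = -0.04575; check Q = 9.7570e-06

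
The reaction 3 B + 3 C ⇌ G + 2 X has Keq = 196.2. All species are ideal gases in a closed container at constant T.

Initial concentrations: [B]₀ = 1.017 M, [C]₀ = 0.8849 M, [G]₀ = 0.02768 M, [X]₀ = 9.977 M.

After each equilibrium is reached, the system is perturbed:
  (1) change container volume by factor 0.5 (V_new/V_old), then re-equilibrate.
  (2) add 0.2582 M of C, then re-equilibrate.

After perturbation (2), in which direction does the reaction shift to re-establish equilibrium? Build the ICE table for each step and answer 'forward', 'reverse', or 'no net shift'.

Direction: forward

Q₀ = 3.78 vs Keq = 196.2 ⇒ Q<K, forward
Step 1:
                    B           C           G           X
  I             1.017      0.8849     0.02768       9.977
  C           -0.3075     -0.3075      0.1025       0.205
  E            0.7095      0.5774      0.1302       10.18
  solve Keq expr → x = 0.1025; check Q = 196.2
Then change container volume by factor 0.5 (V_new/V_old).
Step 2:
                    B           C           G           X
  I             1.419       1.155      0.2603       20.36
  C           -0.3166     -0.3166      0.1055      0.2111
  E             1.102      0.8383      0.3659       20.58
  solve Keq expr → x = 0.1055; check Q = 196.2
Then add 0.2582 M of C.
Step 3:
                    B           C           G           X
  I             1.102       1.096      0.3659       20.58
  C           -0.1201     -0.1201     0.04003     0.08005
  E            0.9824      0.9764      0.4059       20.66
  solve Keq expr → x = 0.04003; check Q = 196.2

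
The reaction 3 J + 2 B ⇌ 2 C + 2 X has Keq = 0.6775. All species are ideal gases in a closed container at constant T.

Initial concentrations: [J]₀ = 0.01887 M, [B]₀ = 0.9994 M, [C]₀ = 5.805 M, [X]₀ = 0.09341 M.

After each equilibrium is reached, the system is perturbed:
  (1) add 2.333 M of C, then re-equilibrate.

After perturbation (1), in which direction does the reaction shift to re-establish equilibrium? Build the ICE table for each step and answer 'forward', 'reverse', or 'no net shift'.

Q₀ = 4.3812e+04 vs Keq = 0.6775 ⇒ Q>K, reverse
Step 1:
                   J          B          C          X
  Initial    0.01887     0.9994      5.805    0.09341
  Change      0.1271    0.08471   -0.08471   -0.08471
  Equil       0.1459      1.084       5.72   0.008697
  solve Keq expr → x = -0.04236; check Q = 0.6775
Then add 2.333 M of C.
Step 2:
                   J          B          C          X
  Initial     0.1459      1.084      8.053   0.008697
  Change    0.003428   0.002285  -0.002285  -0.002285
  Equil       0.1494      1.086      8.051   0.006412
  solve Keq expr → x = -0.001143; check Q = 0.6775

Direction: reverse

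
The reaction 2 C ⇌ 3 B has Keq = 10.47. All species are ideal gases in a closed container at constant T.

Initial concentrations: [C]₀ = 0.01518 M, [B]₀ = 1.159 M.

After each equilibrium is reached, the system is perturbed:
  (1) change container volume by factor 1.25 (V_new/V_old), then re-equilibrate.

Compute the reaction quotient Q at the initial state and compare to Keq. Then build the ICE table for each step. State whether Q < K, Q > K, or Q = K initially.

Q₀ = 6756 vs Keq = 10.47 ⇒ Q>K, reverse
Step 1:
                   C          B
  init       0.01518      1.159
  Δ           0.2188    -0.3282
  eq           0.234     0.8308
  solve Keq expr → x = -0.1094; check Q = 10.47
Then change container volume by factor 1.25 (V_new/V_old).
Step 2:
                   C          B
  init        0.1872     0.6646
  Δ         -0.01258    0.01887
  eq          0.1746     0.6835
  solve Keq expr → x = 0.006291; check Q = 10.47

Q₀ = 6756; Q > K (proceeds reverse)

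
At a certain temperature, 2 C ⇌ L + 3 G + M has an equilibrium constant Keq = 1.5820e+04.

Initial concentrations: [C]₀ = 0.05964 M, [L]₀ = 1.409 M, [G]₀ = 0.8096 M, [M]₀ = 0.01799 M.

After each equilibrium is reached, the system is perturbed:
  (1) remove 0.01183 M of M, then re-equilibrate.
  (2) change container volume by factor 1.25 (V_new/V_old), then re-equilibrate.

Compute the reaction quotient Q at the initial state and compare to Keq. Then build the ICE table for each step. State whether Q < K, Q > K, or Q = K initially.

Q₀ = 3.782 vs Keq = 1.5820e+04 ⇒ Q<K, forward
Step 1:
                  C         L         G         M
  I         0.05964     1.409    0.8096   0.01799
  C        -0.05789   0.02894   0.08683   0.02894
  E        0.001753     1.438    0.8964   0.04693
  solve Keq expr → x = 0.02894; check Q = 1.5820e+04
Then remove 0.01183 M of M.
Step 2:
                  C         L         G         M
  I        0.001753     1.438    0.8964    0.0351
  C       -2.3347e-04 1.1674e-04 3.5021e-04 1.1674e-04
  E         0.00152     1.438    0.8968   0.03522
  solve Keq expr → x = 1.1674e-04; check Q = 1.5820e+04
Then change container volume by factor 1.25 (V_new/V_old).
Step 3:
                  C         L         G         M
  I        0.001216      1.15    0.7174   0.02818
  C       -3.4216e-04 1.7108e-04 5.1324e-04 1.7108e-04
  E       8.7347e-04     1.151    0.7179   0.02835
  solve Keq expr → x = 1.7108e-04; check Q = 1.5820e+04

Q₀ = 3.782; Q < K (proceeds forward)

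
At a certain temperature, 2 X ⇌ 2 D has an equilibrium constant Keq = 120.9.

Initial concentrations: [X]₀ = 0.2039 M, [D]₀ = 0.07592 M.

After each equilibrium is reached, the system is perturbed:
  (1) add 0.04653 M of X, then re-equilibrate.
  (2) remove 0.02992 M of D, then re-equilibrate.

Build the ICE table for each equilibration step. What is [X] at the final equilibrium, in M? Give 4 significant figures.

Q₀ = 0.1386 vs Keq = 120.9 ⇒ Q<K, forward
Step 1:
                    X           D
  I            0.2039     0.07592
  C           -0.1806      0.1806
  E           0.02333      0.2565
  solve Keq expr → x = 0.09029; check Q = 120.9
Then add 0.04653 M of X.
Step 2:
                    X           D
  I           0.06986      0.2565
  C          -0.04265     0.04265
  E           0.02721      0.2991
  solve Keq expr → x = 0.02133; check Q = 120.9
Then remove 0.02992 M of D.
Step 3:
                    X           D
  I           0.02721      0.2692
  C         -0.002494    0.002494
  E           0.02471      0.2717
  solve Keq expr → x = 0.001247; check Q = 120.9

[X]_eq = 0.02471 M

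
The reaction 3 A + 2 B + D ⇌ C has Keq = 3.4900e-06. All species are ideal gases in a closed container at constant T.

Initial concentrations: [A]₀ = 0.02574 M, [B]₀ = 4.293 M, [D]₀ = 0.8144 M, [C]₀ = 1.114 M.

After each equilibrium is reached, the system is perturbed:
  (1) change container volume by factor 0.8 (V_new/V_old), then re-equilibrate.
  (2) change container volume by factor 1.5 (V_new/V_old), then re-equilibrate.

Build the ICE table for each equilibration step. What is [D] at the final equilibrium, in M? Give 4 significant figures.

Q₀ = 4352 vs Keq = 3.4900e-06 ⇒ Q>K, reverse
Step 1:
                  A         B         D         C
  init      0.02574     4.293    0.8144     1.114
  Δ            3.31     2.207     1.103    -1.103
  eq          3.336       6.5     1.918    0.0105
  solve Keq expr → x = -1.103; check Q = 3.4900e-06
Then change container volume by factor 0.8 (V_new/V_old).
Step 2:
                  A         B         D         C
  init         4.17     8.125     2.397   0.01313
  Δ        -0.07219  -0.04812  -0.02406   0.02406
  eq          4.098     8.077     2.373   0.03719
  solve Keq expr → x = 0.02406; check Q = 3.4900e-06
Then change container volume by factor 1.5 (V_new/V_old).
Step 3:
                  A         B         D         C
  init        2.732     5.385     1.582   0.02479
  Δ         0.06358   0.04238   0.02119  -0.02119
  eq          2.796     5.427     1.603  0.003601
  solve Keq expr → x = -0.02119; check Q = 3.4900e-06

[D]_eq = 1.603 M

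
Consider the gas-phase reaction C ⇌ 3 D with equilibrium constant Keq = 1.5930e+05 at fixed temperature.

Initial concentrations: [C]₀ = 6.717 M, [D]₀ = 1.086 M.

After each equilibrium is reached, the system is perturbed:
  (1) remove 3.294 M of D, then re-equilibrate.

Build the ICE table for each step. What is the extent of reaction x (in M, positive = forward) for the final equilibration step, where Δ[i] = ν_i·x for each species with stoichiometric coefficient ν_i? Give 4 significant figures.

x = 0.02302 M

Q₀ = 0.1907 vs Keq = 1.5930e+05 ⇒ Q<K, forward
Step 1:
                  C         D
  Initial     6.717     1.086
  Change     -6.658     19.98
  Equil     0.05864     21.06
  solve Keq expr → x = 6.658; check Q = 1.5930e+05
Then remove 3.294 M of D.
Step 2:
                  C         D
  Initial   0.05864     17.77
  Change   -0.02302   0.06907
  Equil     0.03562     17.84
  solve Keq expr → x = 0.02302; check Q = 1.5930e+05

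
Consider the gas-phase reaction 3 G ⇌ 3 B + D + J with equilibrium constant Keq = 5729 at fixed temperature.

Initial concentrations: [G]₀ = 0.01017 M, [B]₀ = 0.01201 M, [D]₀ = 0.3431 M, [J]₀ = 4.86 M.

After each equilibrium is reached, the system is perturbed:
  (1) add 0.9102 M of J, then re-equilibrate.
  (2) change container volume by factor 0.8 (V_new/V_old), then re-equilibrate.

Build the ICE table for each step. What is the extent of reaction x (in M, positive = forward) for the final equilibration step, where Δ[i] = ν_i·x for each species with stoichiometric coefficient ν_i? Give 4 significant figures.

Q₀ = 2.746 vs Keq = 5729 ⇒ Q<K, forward
Step 1:
                   G          B          D          J
  Initial    0.01017    0.01201     0.3431       4.86
  Change   -0.008788   0.008788   0.002929   0.002929
  Equil     0.001382     0.0208      0.346      4.863
  solve Keq expr → x = 0.002929; check Q = 5729
Then add 0.9102 M of J.
Step 2:
                   G          B          D          J
  Initial   0.001382     0.0208      0.346      5.773
  Change  7.5984e-05 -7.5984e-05 -2.5328e-05 -2.5328e-05
  Equil     0.001458    0.02072      0.346      5.773
  solve Keq expr → x = -2.5328e-05; check Q = 5729
Then change container volume by factor 0.8 (V_new/V_old).
Step 3:
                   G          B          D          J
  Initial   0.001823     0.0259     0.4325      7.216
  Change  2.7019e-04 -2.7019e-04 -9.0064e-05 -9.0064e-05
  Equil     0.002093    0.02563     0.4324      7.216
  solve Keq expr → x = -9.0064e-05; check Q = 5729

x = -9.0064e-05 M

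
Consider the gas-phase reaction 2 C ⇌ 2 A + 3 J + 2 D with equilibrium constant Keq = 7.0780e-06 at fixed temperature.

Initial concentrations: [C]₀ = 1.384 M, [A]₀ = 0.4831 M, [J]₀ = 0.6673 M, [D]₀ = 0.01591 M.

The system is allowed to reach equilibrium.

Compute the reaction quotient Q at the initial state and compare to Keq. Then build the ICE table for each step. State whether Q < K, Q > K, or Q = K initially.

Q₀ = 9.1644e-06; Q > K (proceeds reverse)

Q₀ = 9.1644e-06 vs Keq = 7.0780e-06 ⇒ Q>K, reverse
Step 1:
                  C         A         J         D
  Initial     1.384    0.4831    0.6673   0.01591
  Change   0.001774 -0.001774 -0.002661 -0.001774
  Equil       1.386    0.4813    0.6646   0.01414
  solve Keq expr → x = -8.8695e-04; check Q = 7.0780e-06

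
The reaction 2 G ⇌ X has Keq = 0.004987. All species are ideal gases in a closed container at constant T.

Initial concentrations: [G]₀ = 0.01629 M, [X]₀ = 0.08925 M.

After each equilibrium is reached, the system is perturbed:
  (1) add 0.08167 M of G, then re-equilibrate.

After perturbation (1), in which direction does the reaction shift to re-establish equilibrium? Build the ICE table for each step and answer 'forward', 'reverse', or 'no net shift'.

Direction: forward

Q₀ = 336.3 vs Keq = 0.004987 ⇒ Q>K, reverse
Step 1:
                  G         X
  init      0.01629   0.08925
  Δ          0.1781  -0.08906
  eq         0.1944 1.8849e-04
  solve Keq expr → x = -0.08906; check Q = 0.004987
Then add 0.08167 M of G.
Step 2:
                  G         X
  init       0.2761 1.8849e-04
  Δ       -3.8116e-04 1.9058e-04
  eq         0.2757 3.7907e-04
  solve Keq expr → x = 1.9058e-04; check Q = 0.004987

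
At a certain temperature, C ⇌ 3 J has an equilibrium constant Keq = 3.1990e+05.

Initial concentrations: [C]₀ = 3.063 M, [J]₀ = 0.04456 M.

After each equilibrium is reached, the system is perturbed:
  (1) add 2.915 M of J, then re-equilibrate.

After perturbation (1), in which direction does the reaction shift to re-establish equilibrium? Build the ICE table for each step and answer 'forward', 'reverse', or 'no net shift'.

Q₀ = 2.8886e-05 vs Keq = 3.1990e+05 ⇒ Q<K, forward
Step 1:
                  C         J
  I           3.063   0.04456
  C          -3.061     9.182
  E        0.002455     9.226
  solve Keq expr → x = 3.061; check Q = 3.1990e+05
Then add 2.915 M of J.
Step 2:
                  C         J
  I        0.002455     12.14
  C        0.003127  -0.00938
  E        0.005582     12.13
  solve Keq expr → x = -0.003127; check Q = 3.1990e+05

Direction: reverse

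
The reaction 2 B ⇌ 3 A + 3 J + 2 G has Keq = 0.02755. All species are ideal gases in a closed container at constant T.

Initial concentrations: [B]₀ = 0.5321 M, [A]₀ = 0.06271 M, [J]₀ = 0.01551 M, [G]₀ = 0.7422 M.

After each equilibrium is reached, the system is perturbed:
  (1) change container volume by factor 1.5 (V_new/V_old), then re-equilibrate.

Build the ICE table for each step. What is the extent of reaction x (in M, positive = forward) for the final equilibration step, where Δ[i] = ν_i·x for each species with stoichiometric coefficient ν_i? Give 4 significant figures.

x = 0.02671 M

Q₀ = 1.7902e-09 vs Keq = 0.02755 ⇒ Q<K, forward
Step 1:
                  B         A         J         G
  init       0.5321   0.06271   0.01551    0.7422
  Δ         -0.2245    0.3368    0.3368    0.2245
  eq         0.3076    0.3995    0.3523    0.9667
  solve Keq expr → x = 0.1123; check Q = 0.02755
Then change container volume by factor 1.5 (V_new/V_old).
Step 2:
                  B         A         J         G
  init        0.205    0.2663    0.2349    0.6445
  Δ        -0.05343   0.08014   0.08014   0.05343
  eq         0.1516    0.3465     0.315    0.6979
  solve Keq expr → x = 0.02671; check Q = 0.02755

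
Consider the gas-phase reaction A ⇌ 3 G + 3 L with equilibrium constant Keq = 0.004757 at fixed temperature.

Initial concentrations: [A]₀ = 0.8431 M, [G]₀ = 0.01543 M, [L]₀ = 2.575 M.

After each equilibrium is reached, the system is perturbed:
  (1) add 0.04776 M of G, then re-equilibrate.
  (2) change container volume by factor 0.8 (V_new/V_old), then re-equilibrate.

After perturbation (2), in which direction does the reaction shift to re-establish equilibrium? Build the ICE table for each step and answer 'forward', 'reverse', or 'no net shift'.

Direction: reverse

Q₀ = 7.4396e-05 vs Keq = 0.004757 ⇒ Q<K, forward
Step 1:
                  A         G         L
  Initial    0.8431   0.01543     2.575
  Change   -0.01495   0.04485   0.04485
  Equil      0.8281   0.06028      2.62
  solve Keq expr → x = 0.01495; check Q = 0.004757
Then add 0.04776 M of G.
Step 2:
                  A         G         L
  Initial    0.8281     0.108      2.62
  Change    0.01543   -0.0463   -0.0463
  Equil      0.8436   0.06175     2.574
  solve Keq expr → x = -0.01543; check Q = 0.004757
Then change container volume by factor 0.8 (V_new/V_old).
Step 3:
                  A         G         L
  Initial     1.054   0.07718     3.217
  Change   0.007816  -0.02345  -0.02345
  Equil       1.062   0.05374     3.193
  solve Keq expr → x = -0.007816; check Q = 0.004757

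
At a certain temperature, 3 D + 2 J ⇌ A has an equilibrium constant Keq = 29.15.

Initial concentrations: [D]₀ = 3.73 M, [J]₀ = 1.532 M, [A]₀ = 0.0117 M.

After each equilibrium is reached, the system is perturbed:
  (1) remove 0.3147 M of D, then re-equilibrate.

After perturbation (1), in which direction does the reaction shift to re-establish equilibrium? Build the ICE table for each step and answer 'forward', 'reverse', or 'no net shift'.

Direction: reverse

Q₀ = 9.6060e-05 vs Keq = 29.15 ⇒ Q<K, forward
Step 1:
                   D          J          A
  I             3.73      1.532     0.0117
  C           -2.175      -1.45      0.725
  E            1.555    0.08199     0.7367
  solve Keq expr → x = 0.725; check Q = 29.15
Then remove 0.3147 M of D.
Step 2:
                   D          J          A
  I             1.24    0.08199     0.7367
  C          0.04011    0.02674   -0.01337
  E             1.28     0.1087     0.7233
  solve Keq expr → x = -0.01337; check Q = 29.15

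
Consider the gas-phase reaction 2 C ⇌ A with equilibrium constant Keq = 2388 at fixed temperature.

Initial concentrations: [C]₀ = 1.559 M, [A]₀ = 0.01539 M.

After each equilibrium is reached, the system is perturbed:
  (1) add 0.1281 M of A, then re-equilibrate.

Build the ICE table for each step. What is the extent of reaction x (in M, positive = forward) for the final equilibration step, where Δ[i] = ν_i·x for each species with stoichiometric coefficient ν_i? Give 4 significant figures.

x = -7.0760e-04 M

Q₀ = 0.006332 vs Keq = 2388 ⇒ Q<K, forward
Step 1:
                    C           A
  Initial       1.559     0.01539
  Change       -1.541      0.7704
  Equil       0.01814      0.7858
  solve Keq expr → x = 0.7704; check Q = 2388
Then add 0.1281 M of A.
Step 2:
                    C           A
  Initial     0.01814      0.9139
  Change     0.001415 -7.0760e-04
  Equil       0.01956      0.9132
  solve Keq expr → x = -7.0760e-04; check Q = 2388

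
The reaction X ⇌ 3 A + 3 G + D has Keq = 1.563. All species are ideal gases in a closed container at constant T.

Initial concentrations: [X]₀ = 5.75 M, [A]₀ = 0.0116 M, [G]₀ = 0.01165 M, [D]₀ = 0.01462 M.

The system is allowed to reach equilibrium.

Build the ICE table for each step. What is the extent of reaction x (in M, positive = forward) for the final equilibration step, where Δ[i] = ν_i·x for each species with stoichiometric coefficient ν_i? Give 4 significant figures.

x = 0.5211 M

Q₀ = 6.2753e-15 vs Keq = 1.563 ⇒ Q<K, forward
Step 1:
                  X         A         G         D
  I            5.75    0.0116   0.01165   0.01462
  C         -0.5211     1.563     1.563    0.5211
  E           5.229     1.575     1.575    0.5357
  solve Keq expr → x = 0.5211; check Q = 1.563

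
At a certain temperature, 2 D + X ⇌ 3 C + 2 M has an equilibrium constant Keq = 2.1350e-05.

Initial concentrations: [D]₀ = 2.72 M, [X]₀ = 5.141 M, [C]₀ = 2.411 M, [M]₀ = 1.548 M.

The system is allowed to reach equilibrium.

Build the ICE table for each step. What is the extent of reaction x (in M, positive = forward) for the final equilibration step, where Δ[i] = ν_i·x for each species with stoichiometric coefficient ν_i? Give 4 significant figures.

x = -0.677 M

Q₀ = 0.883 vs Keq = 2.1350e-05 ⇒ Q>K, reverse
Step 1:
                    D           X           C           M
  I              2.72       5.141       2.411       1.548
  C             1.354       0.677      -2.031      -1.354
  E             4.074       5.818      0.3799      0.1939
  solve Keq expr → x = -0.677; check Q = 2.1350e-05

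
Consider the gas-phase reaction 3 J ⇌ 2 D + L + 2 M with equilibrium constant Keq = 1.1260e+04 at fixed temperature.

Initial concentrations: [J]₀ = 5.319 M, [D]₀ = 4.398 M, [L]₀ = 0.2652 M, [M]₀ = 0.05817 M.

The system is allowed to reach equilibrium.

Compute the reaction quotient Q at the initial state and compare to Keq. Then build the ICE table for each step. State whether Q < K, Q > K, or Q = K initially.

Q₀ = 1.1534e-04 vs Keq = 1.1260e+04 ⇒ Q<K, forward
Step 1:
                    J           D           L           M
  init          5.319       4.398      0.2652     0.05817
  Δ            -4.847       3.231       1.616       3.231
  eq           0.4721       7.629       1.881       3.289
  solve Keq expr → x = 1.616; check Q = 1.1260e+04

Q₀ = 1.1534e-04; Q < K (proceeds forward)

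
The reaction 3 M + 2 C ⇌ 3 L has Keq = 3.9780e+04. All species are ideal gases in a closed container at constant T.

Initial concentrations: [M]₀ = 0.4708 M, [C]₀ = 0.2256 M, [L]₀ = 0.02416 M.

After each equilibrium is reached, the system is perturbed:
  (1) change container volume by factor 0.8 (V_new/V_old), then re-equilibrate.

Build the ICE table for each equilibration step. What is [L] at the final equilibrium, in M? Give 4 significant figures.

Q₀ = 0.002655 vs Keq = 3.9780e+04 ⇒ Q<K, forward
Step 1:
                    M           C           L
  I            0.4708      0.2256     0.02416
  C           -0.3144     -0.2096      0.3144
  E            0.1564     0.01598      0.3386
  solve Keq expr → x = 0.1048; check Q = 3.9780e+04
Then change container volume by factor 0.8 (V_new/V_old).
Step 2:
                    M           C           L
  I            0.1955     0.01997      0.4232
  C         -0.004688   -0.003126    0.004688
  E            0.1908     0.01685      0.4279
  solve Keq expr → x = 0.001563; check Q = 3.9780e+04

[L]_eq = 0.4279 M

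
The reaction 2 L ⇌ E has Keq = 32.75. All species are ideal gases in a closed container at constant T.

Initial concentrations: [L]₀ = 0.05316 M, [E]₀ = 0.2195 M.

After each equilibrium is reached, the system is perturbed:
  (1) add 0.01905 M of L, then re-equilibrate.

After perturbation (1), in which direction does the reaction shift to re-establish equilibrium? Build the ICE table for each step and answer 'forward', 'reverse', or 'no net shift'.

Direction: forward

Q₀ = 77.67 vs Keq = 32.75 ⇒ Q>K, reverse
Step 1:
                    L           E
  I           0.05316      0.2195
  C           0.02622    -0.01311
  E           0.07938      0.2064
  solve Keq expr → x = -0.01311; check Q = 32.75
Then add 0.01905 M of L.
Step 2:
                    L           E
  I           0.09843      0.2064
  C          -0.01739    0.008697
  E           0.08104      0.2151
  solve Keq expr → x = 0.008697; check Q = 32.75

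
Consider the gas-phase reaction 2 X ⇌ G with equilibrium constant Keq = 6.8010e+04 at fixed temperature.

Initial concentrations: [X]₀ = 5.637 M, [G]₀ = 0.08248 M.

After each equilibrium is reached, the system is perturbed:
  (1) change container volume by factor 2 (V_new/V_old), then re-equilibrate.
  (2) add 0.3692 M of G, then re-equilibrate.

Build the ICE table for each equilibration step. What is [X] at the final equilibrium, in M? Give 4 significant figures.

[X]_eq = 0.005169 M

Q₀ = 0.002596 vs Keq = 6.8010e+04 ⇒ Q<K, forward
Step 1:
                  X         G
  I           5.637   0.08248
  C           -5.63     2.815
  E        0.006527     2.898
  solve Keq expr → x = 2.815; check Q = 6.8010e+04
Then change container volume by factor 2 (V_new/V_old).
Step 2:
                  X         G
  I        0.003264     1.449
  C        0.001351 -6.7540e-04
  E        0.004615     1.448
  solve Keq expr → x = -6.7540e-04; check Q = 6.8010e+04
Then add 0.3692 M of G.
Step 3:
                  X         G
  I        0.004615     1.817
  C       5.5446e-04 -2.7723e-04
  E        0.005169     1.817
  solve Keq expr → x = -2.7723e-04; check Q = 6.8010e+04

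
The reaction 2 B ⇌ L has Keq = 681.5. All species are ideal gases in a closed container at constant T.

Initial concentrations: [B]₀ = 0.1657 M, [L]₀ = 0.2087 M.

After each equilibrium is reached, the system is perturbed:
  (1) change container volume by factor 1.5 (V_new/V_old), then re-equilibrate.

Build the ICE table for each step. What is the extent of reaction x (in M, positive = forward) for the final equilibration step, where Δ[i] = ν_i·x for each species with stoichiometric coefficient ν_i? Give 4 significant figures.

Q₀ = 7.601 vs Keq = 681.5 ⇒ Q<K, forward
Step 1:
                  B         L
  I          0.1657    0.2087
  C         -0.1454   0.07269
  E         0.02032    0.2814
  solve Keq expr → x = 0.07269; check Q = 681.5
Then change container volume by factor 1.5 (V_new/V_old).
Step 2:
                  B         L
  I         0.01355    0.1876
  C        0.002979 -0.001489
  E         0.01653    0.1861
  solve Keq expr → x = -0.001489; check Q = 681.5

x = -0.001489 M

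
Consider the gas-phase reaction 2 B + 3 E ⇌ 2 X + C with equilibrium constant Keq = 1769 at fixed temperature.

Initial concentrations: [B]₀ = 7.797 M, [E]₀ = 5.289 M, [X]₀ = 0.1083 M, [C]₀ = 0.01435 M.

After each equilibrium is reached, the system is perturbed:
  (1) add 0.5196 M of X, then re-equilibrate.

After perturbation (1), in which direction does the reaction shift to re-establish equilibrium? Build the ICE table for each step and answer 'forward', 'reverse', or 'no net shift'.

Q₀ = 1.8713e-08 vs Keq = 1769 ⇒ Q<K, forward
Step 1:
                    B           E           X           C
  Initial       7.797       5.289      0.1083     0.01435
  Change       -3.468      -5.201       3.468       1.734
  Equil         4.329     0.08768       3.576       1.748
  solve Keq expr → x = 1.734; check Q = 1769
Then add 0.5196 M of X.
Step 2:
                    B           E           X           C
  Initial       4.329     0.08768       4.095       1.748
  Change     0.005392    0.008087   -0.005392   -0.002696
  Equil         4.335     0.09577        4.09       1.745
  solve Keq expr → x = -0.002696; check Q = 1769

Direction: reverse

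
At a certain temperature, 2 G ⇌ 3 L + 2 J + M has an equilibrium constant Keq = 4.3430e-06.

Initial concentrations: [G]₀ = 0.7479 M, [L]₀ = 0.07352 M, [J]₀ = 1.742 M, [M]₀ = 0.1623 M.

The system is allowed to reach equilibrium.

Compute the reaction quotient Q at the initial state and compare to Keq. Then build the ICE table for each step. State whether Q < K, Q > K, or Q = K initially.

Q₀ = 3.4990e-04 vs Keq = 4.3430e-06 ⇒ Q>K, reverse
Step 1:
                    G           L           J           M
  I            0.7479     0.07352       1.742      0.1623
  C           0.03665    -0.05497    -0.03665    -0.01832
  E            0.7845     0.01855       1.705       0.144
  solve Keq expr → x = -0.01832; check Q = 4.3430e-06

Q₀ = 3.4990e-04; Q > K (proceeds reverse)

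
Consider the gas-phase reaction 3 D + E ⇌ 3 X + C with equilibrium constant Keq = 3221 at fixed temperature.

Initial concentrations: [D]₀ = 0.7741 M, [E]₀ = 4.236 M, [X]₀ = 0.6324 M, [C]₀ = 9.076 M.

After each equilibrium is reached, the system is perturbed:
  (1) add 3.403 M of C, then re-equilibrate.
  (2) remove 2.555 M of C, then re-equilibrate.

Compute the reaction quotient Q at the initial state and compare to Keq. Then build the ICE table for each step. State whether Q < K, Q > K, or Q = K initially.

Q₀ = 1.168 vs Keq = 3221 ⇒ Q<K, forward
Step 1:
                   D          E          X          C
  Initial     0.7741      4.236     0.6324      9.076
  Change     -0.6585    -0.2195     0.6585     0.2195
  Equil       0.1156      4.017      1.291      9.295
  solve Keq expr → x = 0.2195; check Q = 3221
Then add 3.403 M of C.
Step 2:
                   D          E          X          C
  Initial     0.1156      4.017      1.291       12.7
  Change     0.01148   0.003825   -0.01148  -0.003825
  Equil       0.1271       4.02      1.279      12.69
  solve Keq expr → x = -0.003825; check Q = 3221
Then remove 2.555 M of C.
Step 3:
                   D          E          X          C
  Initial     0.1271       4.02      1.279      10.14
  Change   -0.008364  -0.002788   0.008364   0.002788
  Equil       0.1187      4.018      1.288      10.14
  solve Keq expr → x = 0.002788; check Q = 3221

Q₀ = 1.168; Q < K (proceeds forward)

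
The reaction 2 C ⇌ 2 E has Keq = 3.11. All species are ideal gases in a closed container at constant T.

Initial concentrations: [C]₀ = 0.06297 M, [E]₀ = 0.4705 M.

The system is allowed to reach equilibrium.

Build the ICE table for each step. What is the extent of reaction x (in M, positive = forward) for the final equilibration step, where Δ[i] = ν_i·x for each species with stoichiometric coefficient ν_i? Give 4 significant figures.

x = -0.06504 M

Q₀ = 55.83 vs Keq = 3.11 ⇒ Q>K, reverse
Step 1:
                  C         E
  I         0.06297    0.4705
  C          0.1301   -0.1301
  E           0.193    0.3404
  solve Keq expr → x = -0.06504; check Q = 3.11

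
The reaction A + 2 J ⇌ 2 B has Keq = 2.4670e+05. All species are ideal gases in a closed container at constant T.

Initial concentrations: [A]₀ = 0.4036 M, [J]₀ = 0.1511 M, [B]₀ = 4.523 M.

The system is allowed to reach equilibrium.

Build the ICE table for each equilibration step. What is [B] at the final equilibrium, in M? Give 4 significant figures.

Q₀ = 2220 vs Keq = 2.4670e+05 ⇒ Q<K, forward
Step 1:
                   A          J          B
  I           0.4036     0.1511      4.523
  C         -0.06746    -0.1349     0.1349
  E           0.3361    0.01618      4.658
  solve Keq expr → x = 0.06746; check Q = 2.4670e+05

[B]_eq = 4.658 M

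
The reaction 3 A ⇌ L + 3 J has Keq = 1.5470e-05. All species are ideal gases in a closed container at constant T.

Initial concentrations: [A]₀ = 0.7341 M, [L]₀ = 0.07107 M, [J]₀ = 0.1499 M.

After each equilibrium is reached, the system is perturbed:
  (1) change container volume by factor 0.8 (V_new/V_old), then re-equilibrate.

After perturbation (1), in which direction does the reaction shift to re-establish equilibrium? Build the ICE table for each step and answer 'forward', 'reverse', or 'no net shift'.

Q₀ = 6.0510e-04 vs Keq = 1.5470e-05 ⇒ Q>K, reverse
Step 1:
                   A          L          J
  Initial     0.7341    0.07107     0.1499
  Change     0.09031    -0.0301   -0.09031
  Equil       0.8244    0.04097    0.05959
  solve Keq expr → x = -0.0301; check Q = 1.5470e-05
Then change container volume by factor 0.8 (V_new/V_old).
Step 2:
                   A          L          J
  Initial      1.031    0.05121    0.07449
  Change    0.004374  -0.001458  -0.004374
  Equil        1.035    0.04975    0.07011
  solve Keq expr → x = -0.001458; check Q = 1.5470e-05

Direction: reverse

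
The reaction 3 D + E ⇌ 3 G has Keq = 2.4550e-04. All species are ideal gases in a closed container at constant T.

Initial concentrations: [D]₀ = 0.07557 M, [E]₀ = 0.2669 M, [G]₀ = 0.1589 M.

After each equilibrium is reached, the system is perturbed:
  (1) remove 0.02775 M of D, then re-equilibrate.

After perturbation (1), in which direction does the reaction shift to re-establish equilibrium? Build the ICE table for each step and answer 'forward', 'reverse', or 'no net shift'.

Direction: reverse

Q₀ = 34.83 vs Keq = 2.4550e-04 ⇒ Q>K, reverse
Step 1:
                    D           E           G
  I           0.07557      0.2669      0.1589
  C            0.1493     0.04977     -0.1493
  E            0.2249      0.3167    0.009597
  solve Keq expr → x = -0.04977; check Q = 2.4550e-04
Then remove 0.02775 M of D.
Step 2:
                    D           E           G
  I            0.1971      0.3167    0.009597
  C          0.001133  3.7755e-04   -0.001133
  E            0.1983       0.317    0.008465
  solve Keq expr → x = -3.7755e-04; check Q = 2.4550e-04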